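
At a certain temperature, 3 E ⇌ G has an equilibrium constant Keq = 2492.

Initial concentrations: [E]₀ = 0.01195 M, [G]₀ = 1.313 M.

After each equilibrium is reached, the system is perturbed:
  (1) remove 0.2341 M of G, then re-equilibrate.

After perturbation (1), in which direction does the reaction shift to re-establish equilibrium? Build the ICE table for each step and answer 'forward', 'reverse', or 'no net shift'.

Q₀ = 7.6942e+05 vs Keq = 2492 ⇒ Q>K, reverse
Step 1:
                  E         G
  Initial   0.01195     1.313
  Change    0.06835  -0.02278
  Equil      0.0803      1.29
  solve Keq expr → x = -0.02278; check Q = 2492
Then remove 0.2341 M of G.
Step 2:
                  E         G
  Initial    0.0803     1.056
  Change  -0.005143  0.001714
  Equil     0.07515     1.058
  solve Keq expr → x = 0.001714; check Q = 2492

Direction: forward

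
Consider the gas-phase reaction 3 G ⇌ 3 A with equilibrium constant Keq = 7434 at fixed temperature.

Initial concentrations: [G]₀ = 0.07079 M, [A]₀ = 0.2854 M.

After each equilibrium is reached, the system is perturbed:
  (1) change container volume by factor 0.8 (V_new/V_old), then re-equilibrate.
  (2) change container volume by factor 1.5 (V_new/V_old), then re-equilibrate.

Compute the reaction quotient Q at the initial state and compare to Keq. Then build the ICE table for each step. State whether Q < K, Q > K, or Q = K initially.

Q₀ = 65.53 vs Keq = 7434 ⇒ Q<K, forward
Step 1:
                  G         A
  init      0.07079    0.2854
  Δ        -0.05343   0.05343
  eq        0.01736    0.3388
  solve Keq expr → x = 0.01781; check Q = 7434
Then change container volume by factor 0.8 (V_new/V_old).
Step 2:
                  G         A
  init       0.0217    0.4235
  Δ               0         0
  eq         0.0217    0.4235
  solve Keq expr → x = 0; check Q = 7434
Then change container volume by factor 1.5 (V_new/V_old).
Step 3:
                  G         A
  init      0.01447    0.2824
  Δ               0         0
  eq        0.01447    0.2824
  solve Keq expr → x = 0; check Q = 7434

Q₀ = 65.53; Q < K (proceeds forward)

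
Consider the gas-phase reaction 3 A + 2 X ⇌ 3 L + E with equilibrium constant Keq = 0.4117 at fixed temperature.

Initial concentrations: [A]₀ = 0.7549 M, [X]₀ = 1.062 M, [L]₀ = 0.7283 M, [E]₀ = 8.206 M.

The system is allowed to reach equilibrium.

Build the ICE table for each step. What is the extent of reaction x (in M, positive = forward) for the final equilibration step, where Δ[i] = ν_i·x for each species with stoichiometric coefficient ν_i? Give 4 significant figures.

x = -0.09417 M

Q₀ = 6.533 vs Keq = 0.4117 ⇒ Q>K, reverse
Step 1:
                   A          X          L          E
  Initial     0.7549      1.062     0.7283      8.206
  Change      0.2825     0.1883    -0.2825   -0.09417
  Equil        1.037       1.25     0.4458      8.112
  solve Keq expr → x = -0.09417; check Q = 0.4117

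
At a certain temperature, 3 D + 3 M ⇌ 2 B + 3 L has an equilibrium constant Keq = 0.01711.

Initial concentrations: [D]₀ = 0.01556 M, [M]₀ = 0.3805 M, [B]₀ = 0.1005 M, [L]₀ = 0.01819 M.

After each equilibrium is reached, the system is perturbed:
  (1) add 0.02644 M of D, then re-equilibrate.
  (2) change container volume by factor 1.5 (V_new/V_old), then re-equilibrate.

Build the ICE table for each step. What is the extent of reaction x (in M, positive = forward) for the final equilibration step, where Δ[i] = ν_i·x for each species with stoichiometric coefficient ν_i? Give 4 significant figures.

x = -3.4732e-04 M

Q₀ = 0.2929 vs Keq = 0.01711 ⇒ Q>K, reverse
Step 1:
                    D           M           B           L
  init        0.01556      0.3805      0.1005     0.01819
  Δ          0.007278    0.007278   -0.004852   -0.007278
  eq          0.02284      0.3878     0.09565     0.01091
  solve Keq expr → x = -0.002426; check Q = 0.01711
Then add 0.02644 M of D.
Step 2:
                    D           M           B           L
  init        0.04928      0.3878     0.09565     0.01091
  Δ         -0.007821   -0.007821    0.005214    0.007821
  eq          0.04146        0.38      0.1009     0.01873
  solve Keq expr → x = 0.002607; check Q = 0.01711
Then change container volume by factor 1.5 (V_new/V_old).
Step 3:
                    D           M           B           L
  init        0.02764      0.2533     0.06724     0.01249
  Δ          0.001042    0.001042 -6.9464e-04   -0.001042
  eq          0.02868      0.2543     0.06655     0.01145
  solve Keq expr → x = -3.4732e-04; check Q = 0.01711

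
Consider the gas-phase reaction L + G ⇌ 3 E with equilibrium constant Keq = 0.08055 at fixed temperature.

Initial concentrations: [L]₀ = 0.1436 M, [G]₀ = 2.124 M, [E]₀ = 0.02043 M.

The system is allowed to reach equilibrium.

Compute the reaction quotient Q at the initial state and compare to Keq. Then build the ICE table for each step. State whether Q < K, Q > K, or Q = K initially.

Q₀ = 2.7957e-05 vs Keq = 0.08055 ⇒ Q<K, forward
Step 1:
                  L         G         E
  Initial    0.1436     2.124   0.02043
  Change   -0.06991  -0.06991    0.2097
  Equil     0.07369     2.054    0.2302
  solve Keq expr → x = 0.06991; check Q = 0.08055

Q₀ = 2.7957e-05; Q < K (proceeds forward)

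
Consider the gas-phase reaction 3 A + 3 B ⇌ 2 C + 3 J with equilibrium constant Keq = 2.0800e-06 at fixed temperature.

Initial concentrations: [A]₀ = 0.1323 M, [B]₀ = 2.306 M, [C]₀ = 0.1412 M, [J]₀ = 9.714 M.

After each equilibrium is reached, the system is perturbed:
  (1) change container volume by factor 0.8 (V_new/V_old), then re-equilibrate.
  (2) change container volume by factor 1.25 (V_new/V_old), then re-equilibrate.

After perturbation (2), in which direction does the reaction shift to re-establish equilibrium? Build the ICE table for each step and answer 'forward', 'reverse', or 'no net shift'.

Direction: reverse

Q₀ = 643.6 vs Keq = 2.0800e-06 ⇒ Q>K, reverse
Step 1:
                  A         B         C         J
  Initial    0.1323     2.306    0.1412     9.714
  Change     0.2117    0.2117   -0.1412   -0.2117
  Equil       0.344     2.518 3.9694e-05     9.502
  solve Keq expr → x = -0.07058; check Q = 2.0800e-06
Then change container volume by factor 0.8 (V_new/V_old).
Step 2:
                  A         B         C         J
  Initial    0.4301     3.147 4.9617e-05     11.88
  Change  -8.7818e-06 -8.7818e-06 5.8545e-06 8.7818e-06
  Equil        0.43     3.147 5.5472e-05     11.88
  solve Keq expr → x = 2.9273e-06; check Q = 2.0800e-06
Then change container volume by factor 1.25 (V_new/V_old).
Step 3:
                  A         B         C         J
  Initial     0.344     2.518 4.4377e-05     9.502
  Change  7.0254e-06 7.0254e-06 -4.6836e-06 -7.0254e-06
  Equil       0.344     2.518 3.9694e-05     9.502
  solve Keq expr → x = -2.3418e-06; check Q = 2.0800e-06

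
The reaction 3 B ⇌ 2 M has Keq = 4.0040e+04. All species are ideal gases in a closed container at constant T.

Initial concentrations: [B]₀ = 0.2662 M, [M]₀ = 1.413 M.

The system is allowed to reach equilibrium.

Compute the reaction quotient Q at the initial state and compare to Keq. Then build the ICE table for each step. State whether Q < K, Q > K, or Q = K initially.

Q₀ = 105.8; Q < K (proceeds forward)

Q₀ = 105.8 vs Keq = 4.0040e+04 ⇒ Q<K, forward
Step 1:
                  B         M
  I          0.2662     1.413
  C         -0.2268    0.1512
  E         0.03939     1.564
  solve Keq expr → x = 0.0756; check Q = 4.0040e+04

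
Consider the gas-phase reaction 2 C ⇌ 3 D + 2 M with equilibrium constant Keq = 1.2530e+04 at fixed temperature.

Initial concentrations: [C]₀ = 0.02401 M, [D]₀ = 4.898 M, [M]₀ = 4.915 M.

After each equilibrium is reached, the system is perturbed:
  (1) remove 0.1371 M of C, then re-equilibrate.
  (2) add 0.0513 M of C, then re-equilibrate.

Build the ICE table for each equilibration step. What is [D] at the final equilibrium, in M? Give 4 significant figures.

Q₀ = 4.9240e+06 vs Keq = 1.2530e+04 ⇒ Q>K, reverse
Step 1:
                   C          D          M
  I          0.02401      4.898      4.915
  C           0.3492    -0.5237    -0.3492
  E           0.3732      4.374      4.566
  solve Keq expr → x = -0.1746; check Q = 1.2530e+04
Then remove 0.1371 M of C.
Step 2:
                   C          D          M
  I           0.2361      4.374      4.566
  C           0.1082    -0.1623    -0.1082
  E           0.3442      4.212      4.458
  solve Keq expr → x = -0.05409; check Q = 1.2530e+04
Then add 0.0513 M of C.
Step 3:
                   C          D          M
  I           0.3955      4.212      4.458
  C          -0.0406     0.0609     0.0406
  E           0.3549      4.273      4.498
  solve Keq expr → x = 0.0203; check Q = 1.2530e+04

[D]_eq = 4.273 M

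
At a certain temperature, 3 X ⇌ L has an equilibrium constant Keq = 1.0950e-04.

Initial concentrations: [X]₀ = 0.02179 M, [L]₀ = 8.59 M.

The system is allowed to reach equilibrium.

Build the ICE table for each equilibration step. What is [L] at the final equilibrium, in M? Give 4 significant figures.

Q₀ = 8.3027e+05 vs Keq = 1.0950e-04 ⇒ Q>K, reverse
Step 1:
                   X          L
  init       0.02179       8.59
  Δ            22.18     -7.392
  eq            22.2      1.198
  solve Keq expr → x = -7.392; check Q = 1.0950e-04

[L]_eq = 1.198 M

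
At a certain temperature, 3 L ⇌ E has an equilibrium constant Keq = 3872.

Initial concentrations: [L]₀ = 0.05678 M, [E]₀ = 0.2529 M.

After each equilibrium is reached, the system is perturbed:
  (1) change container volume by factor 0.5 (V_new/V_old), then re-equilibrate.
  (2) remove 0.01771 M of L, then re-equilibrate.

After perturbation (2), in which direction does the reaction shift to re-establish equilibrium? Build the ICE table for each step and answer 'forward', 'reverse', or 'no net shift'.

Q₀ = 1382 vs Keq = 3872 ⇒ Q<K, forward
Step 1:
                  L         E
  I         0.05678    0.2529
  C        -0.01622  0.005408
  E         0.04056    0.2583
  solve Keq expr → x = 0.005408; check Q = 3872
Then change container volume by factor 0.5 (V_new/V_old).
Step 2:
                  L         E
  I         0.08111    0.5166
  C        -0.02969  0.009897
  E         0.05142    0.5265
  solve Keq expr → x = 0.009897; check Q = 3872
Then remove 0.01771 M of L.
Step 3:
                  L         E
  I         0.03371    0.5265
  C         0.01752  -0.00584
  E         0.05123    0.5207
  solve Keq expr → x = -0.00584; check Q = 3872

Direction: reverse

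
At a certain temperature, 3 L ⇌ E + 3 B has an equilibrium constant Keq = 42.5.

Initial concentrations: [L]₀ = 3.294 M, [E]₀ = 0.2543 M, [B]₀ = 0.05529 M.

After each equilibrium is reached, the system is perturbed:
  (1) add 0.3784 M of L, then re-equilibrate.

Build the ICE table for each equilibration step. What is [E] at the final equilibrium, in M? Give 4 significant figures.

Q₀ = 1.2026e-06 vs Keq = 42.5 ⇒ Q<K, forward
Step 1:
                  L         E         B
  I           3.294    0.2543   0.05529
  C           -2.53    0.8433      2.53
  E          0.7641     1.098     2.585
  solve Keq expr → x = 0.8433; check Q = 42.5
Then add 0.3784 M of L.
Step 2:
                  L         E         B
  I           1.143     1.098     2.585
  C         -0.2744   0.09148    0.2744
  E          0.8681     1.189      2.86
  solve Keq expr → x = 0.09148; check Q = 42.5

[E]_eq = 1.189 M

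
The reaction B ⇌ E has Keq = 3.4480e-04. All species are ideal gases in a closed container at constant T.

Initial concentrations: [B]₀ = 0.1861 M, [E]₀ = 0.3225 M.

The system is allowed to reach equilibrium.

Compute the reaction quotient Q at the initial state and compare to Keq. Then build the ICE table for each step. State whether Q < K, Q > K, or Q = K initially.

Q₀ = 1.733; Q > K (proceeds reverse)

Q₀ = 1.733 vs Keq = 3.4480e-04 ⇒ Q>K, reverse
Step 1:
                  B         E
  Initial    0.1861    0.3225
  Change     0.3223   -0.3223
  Equil      0.5084 1.7530e-04
  solve Keq expr → x = -0.3223; check Q = 3.4480e-04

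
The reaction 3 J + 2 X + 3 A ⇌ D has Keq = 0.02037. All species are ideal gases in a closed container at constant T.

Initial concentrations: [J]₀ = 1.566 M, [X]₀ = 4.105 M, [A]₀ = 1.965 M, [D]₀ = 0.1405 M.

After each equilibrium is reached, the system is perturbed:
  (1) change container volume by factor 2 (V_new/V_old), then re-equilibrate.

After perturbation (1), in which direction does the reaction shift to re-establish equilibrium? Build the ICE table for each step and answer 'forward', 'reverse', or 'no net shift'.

Q₀ = 2.8615e-04 vs Keq = 0.02037 ⇒ Q<K, forward
Step 1:
                   J          X          A          D
  Initial      1.566      4.105      1.965     0.1405
  Change     -0.6925    -0.4617    -0.6925     0.2308
  Equil       0.8735      3.643      1.273     0.3713
  solve Keq expr → x = 0.2308; check Q = 0.02037
Then change container volume by factor 2 (V_new/V_old).
Step 2:
                   J          X          A          D
  Initial     0.4368      1.822     0.6363     0.1857
  Change      0.3924     0.2616     0.3924    -0.1308
  Equil       0.8292      2.083      1.029    0.05486
  solve Keq expr → x = -0.1308; check Q = 0.02037

Direction: reverse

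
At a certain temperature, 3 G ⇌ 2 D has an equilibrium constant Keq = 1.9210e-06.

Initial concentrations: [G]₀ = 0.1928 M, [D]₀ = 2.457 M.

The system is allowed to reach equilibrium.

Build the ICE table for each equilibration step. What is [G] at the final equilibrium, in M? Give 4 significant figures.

[G]_eq = 3.863 M

Q₀ = 842.3 vs Keq = 1.9210e-06 ⇒ Q>K, reverse
Step 1:
                  G         D
  I          0.1928     2.457
  C            3.67    -2.446
  E           3.863   0.01052
  solve Keq expr → x = -1.223; check Q = 1.9210e-06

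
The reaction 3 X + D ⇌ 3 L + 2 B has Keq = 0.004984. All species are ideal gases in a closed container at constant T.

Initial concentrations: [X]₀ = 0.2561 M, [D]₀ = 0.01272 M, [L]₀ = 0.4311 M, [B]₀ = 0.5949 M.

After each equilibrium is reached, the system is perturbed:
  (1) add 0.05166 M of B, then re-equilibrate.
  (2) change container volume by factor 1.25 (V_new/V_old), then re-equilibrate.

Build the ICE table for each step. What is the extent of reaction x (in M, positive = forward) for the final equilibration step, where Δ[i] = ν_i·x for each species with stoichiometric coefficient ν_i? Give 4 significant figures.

x = 0.001386 M

Q₀ = 132.7 vs Keq = 0.004984 ⇒ Q>K, reverse
Step 1:
                  X         D         L         B
  I          0.2561   0.01272    0.4311    0.5949
  C           0.334    0.1113    -0.334   -0.2226
  E          0.5901     0.124   0.09714    0.3723
  solve Keq expr → x = -0.1113; check Q = 0.004984
Then add 0.05166 M of B.
Step 2:
                  X         D         L         B
  I          0.5901     0.124   0.09714    0.4239
  C        0.006076  0.002025 -0.006076 -0.004051
  E          0.5961    0.1261   0.09106    0.4199
  solve Keq expr → x = -0.002025; check Q = 0.004984
Then change container volume by factor 1.25 (V_new/V_old).
Step 3:
                  X         D         L         B
  I          0.4769    0.1009   0.07285    0.3359
  C       -0.004159 -0.001386  0.004159  0.002773
  E          0.4728   0.09947   0.07701    0.3387
  solve Keq expr → x = 0.001386; check Q = 0.004984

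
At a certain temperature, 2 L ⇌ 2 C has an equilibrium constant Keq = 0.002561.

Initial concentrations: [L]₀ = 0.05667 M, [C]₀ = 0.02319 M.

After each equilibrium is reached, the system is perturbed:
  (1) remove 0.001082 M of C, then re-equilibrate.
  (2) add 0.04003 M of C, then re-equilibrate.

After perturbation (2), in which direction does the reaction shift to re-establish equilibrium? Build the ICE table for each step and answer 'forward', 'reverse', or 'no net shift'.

Direction: reverse

Q₀ = 0.1675 vs Keq = 0.002561 ⇒ Q>K, reverse
Step 1:
                    L           C
  Initial     0.05667     0.02319
  Change      0.01934    -0.01934
  Equil       0.07601    0.003847
  solve Keq expr → x = -0.009672; check Q = 0.002561
Then remove 0.001082 M of C.
Step 2:
                    L           C
  Initial     0.07601    0.002765
  Change     -0.00103     0.00103
  Equil       0.07498    0.003795
  solve Keq expr → x = 5.1494e-04; check Q = 0.002561
Then add 0.04003 M of C.
Step 3:
                    L           C
  Initial     0.07498     0.04382
  Change       0.0381     -0.0381
  Equil        0.1131    0.005723
  solve Keq expr → x = -0.01905; check Q = 0.002561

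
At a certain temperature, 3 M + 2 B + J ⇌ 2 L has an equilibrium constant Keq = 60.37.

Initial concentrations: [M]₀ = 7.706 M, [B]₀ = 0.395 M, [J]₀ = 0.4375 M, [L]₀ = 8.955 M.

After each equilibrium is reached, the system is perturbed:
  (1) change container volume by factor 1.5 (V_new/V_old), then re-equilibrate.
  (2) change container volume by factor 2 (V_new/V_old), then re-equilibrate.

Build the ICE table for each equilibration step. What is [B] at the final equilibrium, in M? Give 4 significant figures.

Q₀ = 2.567 vs Keq = 60.37 ⇒ Q<K, forward
Step 1:
                  M         B         J         L
  I           7.706     0.395    0.4375     8.955
  C         -0.4255   -0.2837   -0.1418    0.2837
  E            7.28    0.1113    0.2957     9.239
  solve Keq expr → x = 0.1418; check Q = 60.37
Then change container volume by factor 1.5 (V_new/V_old).
Step 2:
                  M         B         J         L
  I           4.854   0.07421    0.1971     6.159
  C          0.1087   0.07249   0.03624  -0.07249
  E           4.962    0.1467    0.2333     6.087
  solve Keq expr → x = -0.03624; check Q = 60.37
Then change container volume by factor 2 (V_new/V_old).
Step 3:
                  M         B         J         L
  I           2.481   0.07335    0.1167     3.043
  C          0.1926    0.1284    0.0642   -0.1284
  E           2.674    0.2018    0.1809     2.915
  solve Keq expr → x = -0.0642; check Q = 60.37

[B]_eq = 0.2018 M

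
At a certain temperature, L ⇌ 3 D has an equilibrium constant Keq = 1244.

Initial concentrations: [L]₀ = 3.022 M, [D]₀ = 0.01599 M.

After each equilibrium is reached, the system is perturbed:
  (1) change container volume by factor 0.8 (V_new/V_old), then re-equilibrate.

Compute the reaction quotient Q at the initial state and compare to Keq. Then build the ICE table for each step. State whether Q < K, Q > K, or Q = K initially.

Q₀ = 1.3529e-06 vs Keq = 1244 ⇒ Q<K, forward
Step 1:
                  L         D
  init        3.022   0.01599
  Δ          -2.626     7.879
  eq         0.3956     7.895
  solve Keq expr → x = 2.626; check Q = 1244
Then change container volume by factor 0.8 (V_new/V_old).
Step 2:
                  L         D
  init       0.4945     9.869
  Δ          0.1666   -0.4998
  eq         0.6611     9.369
  solve Keq expr → x = -0.1666; check Q = 1244

Q₀ = 1.3529e-06; Q < K (proceeds forward)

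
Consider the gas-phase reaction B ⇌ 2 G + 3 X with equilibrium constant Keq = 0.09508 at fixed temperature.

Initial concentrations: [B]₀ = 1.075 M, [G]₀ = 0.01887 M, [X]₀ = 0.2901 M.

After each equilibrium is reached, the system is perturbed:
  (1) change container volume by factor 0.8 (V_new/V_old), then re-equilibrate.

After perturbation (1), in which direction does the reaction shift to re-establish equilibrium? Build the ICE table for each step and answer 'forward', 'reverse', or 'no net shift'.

Direction: reverse

Q₀ = 8.0868e-06 vs Keq = 0.09508 ⇒ Q<K, forward
Step 1:
                   B          G          X
  I            1.075    0.01887     0.2901
  C          -0.1816     0.3632     0.5448
  E           0.8934     0.3821     0.8349
  solve Keq expr → x = 0.1816; check Q = 0.09508
Then change container volume by factor 0.8 (V_new/V_old).
Step 2:
                   B          G          X
  I            1.117     0.4776      1.044
  C          0.04594   -0.09188    -0.1378
  E            1.163     0.3857     0.9058
  solve Keq expr → x = -0.04594; check Q = 0.09508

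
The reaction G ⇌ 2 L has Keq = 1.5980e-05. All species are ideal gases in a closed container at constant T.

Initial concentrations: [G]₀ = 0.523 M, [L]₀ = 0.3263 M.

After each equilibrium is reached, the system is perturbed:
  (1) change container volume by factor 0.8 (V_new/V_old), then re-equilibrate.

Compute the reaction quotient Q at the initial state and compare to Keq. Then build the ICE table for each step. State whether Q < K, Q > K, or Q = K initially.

Q₀ = 0.2036; Q > K (proceeds reverse)

Q₀ = 0.2036 vs Keq = 1.5980e-05 ⇒ Q>K, reverse
Step 1:
                    G           L
  init          0.523      0.3263
  Δ            0.1615      -0.323
  eq           0.6845    0.003307
  solve Keq expr → x = -0.1615; check Q = 1.5980e-05
Then change container volume by factor 0.8 (V_new/V_old).
Step 2:
                    G           L
  init         0.8556    0.004134
  Δ        2.1799e-04 -4.3598e-04
  eq           0.8558    0.003698
  solve Keq expr → x = -2.1799e-04; check Q = 1.5980e-05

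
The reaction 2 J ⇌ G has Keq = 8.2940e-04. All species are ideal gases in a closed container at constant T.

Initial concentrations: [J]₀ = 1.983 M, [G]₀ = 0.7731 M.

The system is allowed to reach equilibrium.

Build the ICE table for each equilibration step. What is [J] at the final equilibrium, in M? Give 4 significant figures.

[J]_eq = 3.509 M

Q₀ = 0.1966 vs Keq = 8.2940e-04 ⇒ Q>K, reverse
Step 1:
                  J         G
  init        1.983    0.7731
  Δ           1.526   -0.7629
  eq          3.509   0.01021
  solve Keq expr → x = -0.7629; check Q = 8.2940e-04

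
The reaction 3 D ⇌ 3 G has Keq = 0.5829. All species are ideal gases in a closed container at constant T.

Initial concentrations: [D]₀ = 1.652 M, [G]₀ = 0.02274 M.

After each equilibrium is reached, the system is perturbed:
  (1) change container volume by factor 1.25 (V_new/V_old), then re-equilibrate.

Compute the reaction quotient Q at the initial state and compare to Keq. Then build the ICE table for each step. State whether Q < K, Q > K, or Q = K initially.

Q₀ = 2.6082e-06; Q < K (proceeds forward)

Q₀ = 2.6082e-06 vs Keq = 0.5829 ⇒ Q<K, forward
Step 1:
                   D          G
  Initial      1.652    0.02274
  Change     -0.7395     0.7395
  Equil       0.9125     0.7622
  solve Keq expr → x = 0.2465; check Q = 0.5829
Then change container volume by factor 1.25 (V_new/V_old).
Step 2:
                   D          G
  Initial       0.73     0.6098
  Change           0          0
  Equil         0.73     0.6098
  solve Keq expr → x = 0; check Q = 0.5829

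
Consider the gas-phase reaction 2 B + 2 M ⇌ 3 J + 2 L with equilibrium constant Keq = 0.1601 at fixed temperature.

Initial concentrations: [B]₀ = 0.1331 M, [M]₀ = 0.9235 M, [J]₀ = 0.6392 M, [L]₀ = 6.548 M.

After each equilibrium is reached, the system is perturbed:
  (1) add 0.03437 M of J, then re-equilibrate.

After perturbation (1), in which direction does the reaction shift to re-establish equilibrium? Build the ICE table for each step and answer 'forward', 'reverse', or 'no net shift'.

Q₀ = 741.1 vs Keq = 0.1601 ⇒ Q>K, reverse
Step 1:
                    B           M           J           L
  Initial      0.1331      0.9235      0.6392       6.548
  Change       0.3487      0.3487     -0.5231     -0.3487
  Equil        0.4818       1.272      0.1161       6.199
  solve Keq expr → x = -0.1744; check Q = 0.1601
Then add 0.03437 M of J.
Step 2:
                    B           M           J           L
  Initial      0.4818       1.272      0.1505       6.199
  Change      0.01981     0.01981    -0.02972    -0.01981
  Equil        0.5016       1.292      0.1208       6.179
  solve Keq expr → x = -0.009905; check Q = 0.1601

Direction: reverse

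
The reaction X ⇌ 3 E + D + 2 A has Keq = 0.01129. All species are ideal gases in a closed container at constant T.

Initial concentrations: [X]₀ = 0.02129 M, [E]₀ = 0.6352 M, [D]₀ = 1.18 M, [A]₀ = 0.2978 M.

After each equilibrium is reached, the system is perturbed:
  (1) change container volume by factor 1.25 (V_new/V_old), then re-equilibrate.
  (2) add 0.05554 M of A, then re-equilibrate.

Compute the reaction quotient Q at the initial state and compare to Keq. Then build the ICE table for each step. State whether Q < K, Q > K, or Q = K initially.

Q₀ = 1.26 vs Keq = 0.01129 ⇒ Q>K, reverse
Step 1:
                  X         E         D         A
  I         0.02129    0.6352      1.18    0.2978
  C          0.0819   -0.2457   -0.0819   -0.1638
  E          0.1032    0.3895     1.098     0.134
  solve Keq expr → x = -0.0819; check Q = 0.01129
Then change container volume by factor 1.25 (V_new/V_old).
Step 2:
                  X         E         D         A
  I         0.08255    0.3116    0.8785    0.1072
  C          -0.015     0.045     0.015      0.03
  E         0.06755    0.3566    0.8935    0.1372
  solve Keq expr → x = 0.015; check Q = 0.01129
Then add 0.05554 M of A.
Step 3:
                  X         E         D         A
  I         0.06755    0.3566    0.8935    0.1927
  C         0.01074  -0.03221  -0.01074  -0.02147
  E         0.07829    0.3244    0.8827    0.1713
  solve Keq expr → x = -0.01074; check Q = 0.01129

Q₀ = 1.26; Q > K (proceeds reverse)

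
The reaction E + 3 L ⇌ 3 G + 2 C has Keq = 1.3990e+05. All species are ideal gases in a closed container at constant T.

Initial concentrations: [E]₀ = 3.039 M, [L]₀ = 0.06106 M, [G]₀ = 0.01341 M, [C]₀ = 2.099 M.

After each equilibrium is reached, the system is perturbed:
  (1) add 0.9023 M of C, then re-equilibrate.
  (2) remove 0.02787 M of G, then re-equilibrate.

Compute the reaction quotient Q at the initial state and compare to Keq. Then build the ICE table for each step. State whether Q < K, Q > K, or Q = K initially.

Q₀ = 0.01536; Q < K (proceeds forward)

Q₀ = 0.01536 vs Keq = 1.3990e+05 ⇒ Q<K, forward
Step 1:
                    E           L           G           C
  Initial       3.039     0.06106     0.01341       2.099
  Change     -0.01982    -0.05945     0.05945     0.03963
  Equil         3.019    0.001612     0.07286       2.139
  solve Keq expr → x = 0.01982; check Q = 1.3990e+05
Then add 0.9023 M of C.
Step 2:
                    E           L           G           C
  Initial       3.019    0.001612     0.07286       3.041
  Change   1.3819e-04  4.1457e-04 -4.1457e-04 -2.7638e-04
  Equil         3.019    0.002026     0.07244       3.041
  solve Keq expr → x = -1.3819e-04; check Q = 1.3990e+05
Then remove 0.02787 M of G.
Step 3:
                    E           L           G           C
  Initial       3.019    0.002026     0.04457       3.041
  Change  -2.5274e-04 -7.5822e-04  7.5822e-04  5.0548e-04
  Equil         3.019    0.001268     0.04533       3.041
  solve Keq expr → x = 2.5274e-04; check Q = 1.3990e+05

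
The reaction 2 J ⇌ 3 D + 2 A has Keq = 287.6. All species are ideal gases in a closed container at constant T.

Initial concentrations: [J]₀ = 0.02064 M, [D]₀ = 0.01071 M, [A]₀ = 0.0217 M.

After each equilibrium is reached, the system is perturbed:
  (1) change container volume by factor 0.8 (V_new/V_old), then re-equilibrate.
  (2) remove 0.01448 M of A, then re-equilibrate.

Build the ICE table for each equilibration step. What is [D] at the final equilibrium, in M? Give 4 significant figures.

Q₀ = 1.3579e-06 vs Keq = 287.6 ⇒ Q<K, forward
Step 1:
                    J           D           A
  I           0.02064     0.01071      0.0217
  C          -0.02062     0.03093     0.02062
  E        2.1202e-05     0.04164     0.04232
  solve Keq expr → x = 0.01031; check Q = 287.6
Then change container volume by factor 0.8 (V_new/V_old).
Step 2:
                    J           D           A
  I        2.6502e-05     0.05205      0.0529
  C        1.0512e-05 -1.5768e-05 -1.0512e-05
  E        3.7014e-05     0.05203     0.05289
  solve Keq expr → x = -5.2558e-06; check Q = 287.6
Then remove 0.01448 M of A.
Step 3:
                    J           D           A
  I        3.7014e-05     0.05203     0.03841
  C       -1.0115e-05  1.5173e-05  1.0115e-05
  E        2.6899e-05     0.05205     0.03842
  solve Keq expr → x = 5.0576e-06; check Q = 287.6

[D]_eq = 0.05205 M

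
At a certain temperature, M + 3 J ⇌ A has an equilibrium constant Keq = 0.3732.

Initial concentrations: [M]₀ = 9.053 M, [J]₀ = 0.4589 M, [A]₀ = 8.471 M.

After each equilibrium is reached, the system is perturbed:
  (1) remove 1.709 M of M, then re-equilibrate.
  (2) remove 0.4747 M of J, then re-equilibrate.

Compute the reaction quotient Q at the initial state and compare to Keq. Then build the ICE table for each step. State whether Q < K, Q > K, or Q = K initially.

Q₀ = 9.683; Q > K (proceeds reverse)

Q₀ = 9.683 vs Keq = 0.3732 ⇒ Q>K, reverse
Step 1:
                  M         J         A
  Initial     9.053    0.4589     8.471
  Change       0.29    0.8699     -0.29
  Equil       9.343     1.329     8.181
  solve Keq expr → x = -0.29; check Q = 0.3732
Then remove 1.709 M of M.
Step 2:
                  M         J         A
  Initial     7.634     1.329     8.181
  Change    0.02967   0.08901  -0.02967
  Equil       7.664     1.418     8.151
  solve Keq expr → x = -0.02967; check Q = 0.3732
Then remove 0.4747 M of J.
Step 3:
                  M         J         A
  Initial     7.664    0.9431     8.151
  Change     0.1522    0.4566   -0.1522
  Equil       7.816       1.4     7.999
  solve Keq expr → x = -0.1522; check Q = 0.3732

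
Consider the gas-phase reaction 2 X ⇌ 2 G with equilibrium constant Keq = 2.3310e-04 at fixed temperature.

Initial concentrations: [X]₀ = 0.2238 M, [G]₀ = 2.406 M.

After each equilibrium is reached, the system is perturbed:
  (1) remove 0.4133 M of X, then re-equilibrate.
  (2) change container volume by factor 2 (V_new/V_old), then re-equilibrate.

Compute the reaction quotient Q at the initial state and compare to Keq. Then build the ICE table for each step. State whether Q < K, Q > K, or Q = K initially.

Q₀ = 115.6 vs Keq = 2.3310e-04 ⇒ Q>K, reverse
Step 1:
                   X          G
  I           0.2238      2.406
  C            2.366     -2.366
  E             2.59    0.03955
  solve Keq expr → x = -1.183; check Q = 2.3310e-04
Then remove 0.4133 M of X.
Step 2:
                   X          G
  I            2.177    0.03955
  C         0.006215  -0.006215
  E            2.183    0.03333
  solve Keq expr → x = -0.003108; check Q = 2.3310e-04
Then change container volume by factor 2 (V_new/V_old).
Step 3:
                   X          G
  I            1.092    0.01667
  C                0          0
  E            1.092    0.01667
  solve Keq expr → x = 0; check Q = 2.3310e-04

Q₀ = 115.6; Q > K (proceeds reverse)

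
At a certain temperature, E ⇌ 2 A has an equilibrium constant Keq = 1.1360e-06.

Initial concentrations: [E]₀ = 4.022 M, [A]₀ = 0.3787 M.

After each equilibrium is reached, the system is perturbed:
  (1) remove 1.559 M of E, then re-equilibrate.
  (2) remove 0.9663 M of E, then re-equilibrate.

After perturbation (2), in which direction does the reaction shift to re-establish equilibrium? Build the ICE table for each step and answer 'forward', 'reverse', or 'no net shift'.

Direction: reverse

Q₀ = 0.03566 vs Keq = 1.1360e-06 ⇒ Q>K, reverse
Step 1:
                  E         A
  Initial     4.022    0.3787
  Change     0.1883   -0.3765
  Equil        4.21  0.002187
  solve Keq expr → x = -0.1883; check Q = 1.1360e-06
Then remove 1.559 M of E.
Step 2:
                  E         A
  Initial     2.651  0.002187
  Change  2.2572e-04 -4.5144e-04
  Equil       2.651  0.001736
  solve Keq expr → x = -2.2572e-04; check Q = 1.1360e-06
Then remove 0.9663 M of E.
Step 3:
                  E         A
  Initial     1.685  0.001736
  Change  1.7593e-04 -3.5186e-04
  Equil       1.685  0.001384
  solve Keq expr → x = -1.7593e-04; check Q = 1.1360e-06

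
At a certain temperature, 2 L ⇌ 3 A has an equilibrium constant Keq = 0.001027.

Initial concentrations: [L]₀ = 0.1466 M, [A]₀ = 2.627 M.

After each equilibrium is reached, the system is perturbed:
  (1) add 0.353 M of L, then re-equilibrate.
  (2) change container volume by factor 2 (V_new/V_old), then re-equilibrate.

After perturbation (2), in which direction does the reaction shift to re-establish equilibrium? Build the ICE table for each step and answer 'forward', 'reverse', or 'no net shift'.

Direction: forward

Q₀ = 843.6 vs Keq = 0.001027 ⇒ Q>K, reverse
Step 1:
                  L         A
  init       0.1466     2.627
  Δ           1.652    -2.478
  eq          1.798    0.1492
  solve Keq expr → x = -0.8259; check Q = 0.001027
Then add 0.353 M of L.
Step 2:
                  L         A
  init        2.151    0.1492
  Δ         -0.0122    0.0183
  eq          2.139    0.1675
  solve Keq expr → x = 0.0061; check Q = 0.001027
Then change container volume by factor 2 (V_new/V_old).
Step 3:
                  L         A
  init         1.07   0.08375
  Δ         -0.0139   0.02085
  eq          1.056    0.1046
  solve Keq expr → x = 0.006951; check Q = 0.001027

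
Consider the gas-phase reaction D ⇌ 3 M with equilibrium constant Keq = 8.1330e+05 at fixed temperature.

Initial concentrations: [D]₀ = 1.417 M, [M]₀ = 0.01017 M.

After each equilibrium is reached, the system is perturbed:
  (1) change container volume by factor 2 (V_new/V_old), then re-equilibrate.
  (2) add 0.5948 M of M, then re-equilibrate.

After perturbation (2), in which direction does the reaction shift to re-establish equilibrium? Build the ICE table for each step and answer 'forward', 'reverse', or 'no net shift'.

Q₀ = 7.4232e-07 vs Keq = 8.1330e+05 ⇒ Q<K, forward
Step 1:
                   D          M
  init         1.417    0.01017
  Δ           -1.417      4.251
  eq      9.5115e-05      4.261
  solve Keq expr → x = 1.417; check Q = 8.1330e+05
Then change container volume by factor 2 (V_new/V_old).
Step 2:
                   D          M
  init    4.7557e-05       2.13
  Δ       -3.5666e-05 1.0700e-04
  eq      1.1891e-05      2.131
  solve Keq expr → x = 3.5666e-05; check Q = 8.1330e+05
Then add 0.5948 M of M.
Step 3:
                   D          M
  init    1.1891e-05      2.725
  Δ       1.2997e-05 -3.8992e-05
  eq      2.4888e-05      2.725
  solve Keq expr → x = -1.2997e-05; check Q = 8.1330e+05

Direction: reverse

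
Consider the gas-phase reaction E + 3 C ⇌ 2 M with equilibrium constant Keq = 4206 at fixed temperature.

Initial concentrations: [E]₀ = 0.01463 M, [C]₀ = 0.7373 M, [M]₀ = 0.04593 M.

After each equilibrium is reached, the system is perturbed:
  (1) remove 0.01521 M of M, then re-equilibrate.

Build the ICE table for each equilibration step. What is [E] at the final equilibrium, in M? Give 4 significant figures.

[E]_eq = 2.5650e-06 M

Q₀ = 0.3598 vs Keq = 4206 ⇒ Q<K, forward
Step 1:
                    E           C           M
  I           0.01463      0.7373     0.04593
  C          -0.01463    -0.04388     0.02925
  E        4.0306e-06      0.6934     0.07518
  solve Keq expr → x = 0.01463; check Q = 4206
Then remove 0.01521 M of M.
Step 2:
                    E           C           M
  I        4.0306e-06      0.6934     0.05997
  C       -1.4656e-06 -4.3967e-06  2.9311e-06
  E        2.5650e-06      0.6934     0.05997
  solve Keq expr → x = 1.4656e-06; check Q = 4206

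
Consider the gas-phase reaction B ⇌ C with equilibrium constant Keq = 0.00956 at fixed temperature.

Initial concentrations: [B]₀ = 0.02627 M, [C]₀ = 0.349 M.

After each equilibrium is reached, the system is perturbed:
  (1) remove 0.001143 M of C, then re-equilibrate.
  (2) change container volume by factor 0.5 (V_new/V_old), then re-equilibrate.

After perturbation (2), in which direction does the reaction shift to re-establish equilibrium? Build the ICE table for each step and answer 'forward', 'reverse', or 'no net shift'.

Q₀ = 13.29 vs Keq = 0.00956 ⇒ Q>K, reverse
Step 1:
                    B           C
  init        0.02627       0.349
  Δ            0.3454     -0.3454
  eq           0.3717    0.003554
  solve Keq expr → x = -0.3454; check Q = 0.00956
Then remove 0.001143 M of C.
Step 2:
                    B           C
  init         0.3717    0.002411
  Δ         -0.001132    0.001132
  eq           0.3706    0.003543
  solve Keq expr → x = 0.001132; check Q = 0.00956
Then change container volume by factor 0.5 (V_new/V_old).
Step 3:
                    B           C
  init         0.7412    0.007086
  Δ                 0           0
  eq           0.7412    0.007086
  solve Keq expr → x = 0; check Q = 0.00956

Direction: no net shift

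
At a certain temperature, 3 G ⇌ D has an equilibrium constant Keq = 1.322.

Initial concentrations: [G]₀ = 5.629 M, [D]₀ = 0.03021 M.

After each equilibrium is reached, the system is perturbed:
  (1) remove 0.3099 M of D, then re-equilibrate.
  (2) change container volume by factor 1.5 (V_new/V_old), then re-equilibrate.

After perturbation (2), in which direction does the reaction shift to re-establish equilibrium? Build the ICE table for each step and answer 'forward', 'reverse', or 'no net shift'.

Direction: reverse

Q₀ = 1.6938e-04 vs Keq = 1.322 ⇒ Q<K, forward
Step 1:
                  G         D
  I           5.629   0.03021
  C          -4.573     1.524
  E           1.056     1.555
  solve Keq expr → x = 1.524; check Q = 1.322
Then remove 0.3099 M of D.
Step 2:
                  G         D
  I           1.056     1.245
  C        -0.06936   0.02312
  E          0.9862     1.268
  solve Keq expr → x = 0.02312; check Q = 1.322
Then change container volume by factor 1.5 (V_new/V_old).
Step 3:
                  G         D
  I          0.6574    0.8453
  C          0.1828  -0.06094
  E          0.8403    0.7843
  solve Keq expr → x = -0.06094; check Q = 1.322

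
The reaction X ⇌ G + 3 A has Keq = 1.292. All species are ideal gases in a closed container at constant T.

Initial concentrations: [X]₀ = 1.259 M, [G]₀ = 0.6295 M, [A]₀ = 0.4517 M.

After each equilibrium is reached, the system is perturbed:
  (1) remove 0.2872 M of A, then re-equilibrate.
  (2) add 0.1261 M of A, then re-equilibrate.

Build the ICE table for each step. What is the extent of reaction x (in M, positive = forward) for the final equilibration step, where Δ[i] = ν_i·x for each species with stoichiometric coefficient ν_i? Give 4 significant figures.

x = -0.03335 M

Q₀ = 0.04608 vs Keq = 1.292 ⇒ Q<K, forward
Step 1:
                   X          G          A
  I            1.259     0.6295     0.4517
  C          -0.2339     0.2339     0.7016
  E            1.025     0.8634      1.153
  solve Keq expr → x = 0.2339; check Q = 1.292
Then remove 0.2872 M of A.
Step 2:
                   X          G          A
  I            1.025     0.8634     0.8661
  C         -0.07568    0.07568      0.227
  E           0.9494     0.9391      1.093
  solve Keq expr → x = 0.07568; check Q = 1.292
Then add 0.1261 M of A.
Step 3:
                   X          G          A
  I           0.9494     0.9391      1.219
  C          0.03335   -0.03335       -0.1
  E           0.9828     0.9057      1.119
  solve Keq expr → x = -0.03335; check Q = 1.292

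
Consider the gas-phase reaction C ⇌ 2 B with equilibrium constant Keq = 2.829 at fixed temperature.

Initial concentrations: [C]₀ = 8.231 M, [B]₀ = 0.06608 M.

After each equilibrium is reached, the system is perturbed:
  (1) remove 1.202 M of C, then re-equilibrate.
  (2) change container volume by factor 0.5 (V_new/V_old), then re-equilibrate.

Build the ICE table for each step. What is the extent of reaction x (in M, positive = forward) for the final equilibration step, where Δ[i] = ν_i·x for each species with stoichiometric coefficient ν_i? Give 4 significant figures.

x = -0.9914 M

Q₀ = 5.3050e-04 vs Keq = 2.829 ⇒ Q<K, forward
Step 1:
                    C           B
  init          8.231     0.06608
  Δ            -2.057       4.113
  eq            6.174       4.179
  solve Keq expr → x = 2.057; check Q = 2.829
Then remove 1.202 M of C.
Step 2:
                    C           B
  init          4.972       4.179
  Δ            0.1806     -0.3613
  eq            5.153       3.818
  solve Keq expr → x = -0.1806; check Q = 2.829
Then change container volume by factor 0.5 (V_new/V_old).
Step 3:
                    C           B
  init          10.31       7.636
  Δ            0.9914      -1.983
  eq             11.3       5.653
  solve Keq expr → x = -0.9914; check Q = 2.829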